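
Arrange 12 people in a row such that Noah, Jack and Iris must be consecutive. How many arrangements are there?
Treat the 3 as one block: (12-3+1)! × 3! = 3628800 × 6 = 21772800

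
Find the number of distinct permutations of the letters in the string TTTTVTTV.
8! / (2! × 6!) = 28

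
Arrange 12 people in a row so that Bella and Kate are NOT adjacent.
Total - adjacent = 12! - (12-1)!×2 = 479001600 - 79833600 = 399168000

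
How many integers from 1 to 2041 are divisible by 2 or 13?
⌊2041/2⌋ + ⌊2041/13⌋ - ⌊2041/26⌋ = 1020 + 157 - 78 = 1099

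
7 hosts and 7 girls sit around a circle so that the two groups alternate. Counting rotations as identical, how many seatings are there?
Fix one of the hosts: (7-1)! ways for the remaining hosts, × 7! ways for the girls = 720 × 5040 = 3628800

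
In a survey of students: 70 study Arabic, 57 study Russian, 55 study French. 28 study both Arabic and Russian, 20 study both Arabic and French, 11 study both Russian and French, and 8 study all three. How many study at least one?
|A∪B∪C| = 70+57+55-28-20-11+8 = 131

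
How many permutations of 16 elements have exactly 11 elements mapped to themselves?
Choose the 11 fixed points C(16,11) = 4368, derange the rest: !5 = Σ_{j=0}^{5} (-1)^j·5!/j! = 120 - 120 + 60 - 20 + 5 - 1 = 44. Product = 4368 × 44 = 192192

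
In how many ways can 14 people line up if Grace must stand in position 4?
Fix one position: (14-1)! = 6227020800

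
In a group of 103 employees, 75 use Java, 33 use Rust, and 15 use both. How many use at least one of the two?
|A∪B| = |A| + |B| - |A∩B| = 75 + 33 - 15 = 93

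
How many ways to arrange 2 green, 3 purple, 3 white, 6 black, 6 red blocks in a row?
20! / (2! × 3! × 3! × 6! × 6!) = 65181916800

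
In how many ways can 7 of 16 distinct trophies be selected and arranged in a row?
P(16,7) = 16!/(16-7)! = 57657600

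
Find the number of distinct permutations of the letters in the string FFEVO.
5! / (1! × 1! × 2! × 1!) = 60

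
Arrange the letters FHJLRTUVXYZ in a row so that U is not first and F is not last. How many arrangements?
By inclusion-exclusion: 11! - 2×(11-1)! + (11-2)! = 39916800 - 7257600 + 362880 = 33022080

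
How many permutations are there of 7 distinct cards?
7! = 5040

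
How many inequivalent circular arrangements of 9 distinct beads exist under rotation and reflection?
(9-1)!/2 = 40320/2 = 20160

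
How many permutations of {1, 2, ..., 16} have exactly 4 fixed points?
Choose the 4 fixed points C(16,4) = 1820, derange the rest: !12 = Σ_{j=0}^{12} (-1)^j·12!/j! = 479001600 - 479001600 + 239500800 - 79833600 + 19958400 - 3991680 + 665280 - 95040 + 11880 - 1320 + 132 - 12 + 1 = 176214841. Product = 1820 × 176214841 = 320711010620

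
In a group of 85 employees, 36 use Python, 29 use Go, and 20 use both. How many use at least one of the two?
|A∪B| = |A| + |B| - |A∩B| = 36 + 29 - 20 = 45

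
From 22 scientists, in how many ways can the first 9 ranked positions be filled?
P(22,9) = 22!/(22-9)! = 180503769600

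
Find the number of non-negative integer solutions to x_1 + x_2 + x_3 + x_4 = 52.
C(52+4-1, 4-1) = C(55, 3) = 26235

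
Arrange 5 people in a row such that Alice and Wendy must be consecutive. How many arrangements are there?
Treat the 2 as one block: (5-2+1)! × 2! = 24 × 2 = 48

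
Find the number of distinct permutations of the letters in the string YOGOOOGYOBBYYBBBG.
17! / (5! × 3! × 4! × 5!) = 171531360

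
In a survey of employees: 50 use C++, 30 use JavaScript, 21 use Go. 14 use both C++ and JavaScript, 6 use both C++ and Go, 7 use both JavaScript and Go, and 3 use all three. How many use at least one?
|A∪B∪C| = 50+30+21-14-6-7+3 = 77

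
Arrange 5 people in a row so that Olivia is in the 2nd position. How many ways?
Fix one position: (5-1)! = 24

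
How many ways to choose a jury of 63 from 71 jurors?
C(71,63) = 71!/(63!×8!) = 10639125640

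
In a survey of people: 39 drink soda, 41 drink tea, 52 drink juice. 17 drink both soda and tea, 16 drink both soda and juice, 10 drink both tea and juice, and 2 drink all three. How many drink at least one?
|A∪B∪C| = 39+41+52-17-16-10+2 = 91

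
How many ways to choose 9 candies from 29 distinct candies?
C(29,9) = 29!/(9!×20!) = 10015005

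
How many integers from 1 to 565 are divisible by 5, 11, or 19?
⌊565/5⌋+⌊565/11⌋+⌊565/19⌋ - ⌊565/55⌋-⌊565/95⌋-⌊565/209⌋ + ⌊565/1045⌋ = 113+51+29 - 10-5-2 + 0 = 176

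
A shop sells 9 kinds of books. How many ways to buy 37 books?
C(37+9-1, 9-1) = C(45, 8) = 215553195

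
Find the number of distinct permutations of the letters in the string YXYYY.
5! / (1! × 4!) = 5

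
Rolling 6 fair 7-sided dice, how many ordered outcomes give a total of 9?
Coefficient of x^9 in (x + x² + ... + x^7)^6. By inclusion-exclusion on dice exceeding 7: Σ_j (-1)^j C(6,j)·C(9-1-7j, 5) = C(6,0)·C(8,5) = 1·56 = 56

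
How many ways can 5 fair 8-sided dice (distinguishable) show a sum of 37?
Coefficient of x^37 in (x + x² + ... + x^8)^5. By inclusion-exclusion on dice exceeding 8: Σ_j (-1)^j C(5,j)·C(37-1-8j, 4) = C(5,0)·C(36,4) - C(5,1)·C(28,4) + C(5,2)·C(20,4) - C(5,3)·C(12,4) + C(5,4)·C(4,4) = 1·58905 - 5·20475 + 10·4845 - 10·495 + 5·1 = 35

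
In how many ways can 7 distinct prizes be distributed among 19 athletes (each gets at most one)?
P(19,7) = 19!/(19-7)! = 253955520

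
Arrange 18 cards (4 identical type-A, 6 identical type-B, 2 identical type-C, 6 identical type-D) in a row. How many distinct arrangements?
18! / (4! × 6! × 2! × 6!) = 257297040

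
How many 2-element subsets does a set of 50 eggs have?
C(50,2) = 50!/(2!×48!) = 1225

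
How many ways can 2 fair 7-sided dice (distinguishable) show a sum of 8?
Coefficient of x^8 in (x + x² + ... + x^7)^2. By inclusion-exclusion on dice exceeding 7: Σ_j (-1)^j C(2,j)·C(8-1-7j, 1) = C(2,0)·C(7,1) = 1·7 = 7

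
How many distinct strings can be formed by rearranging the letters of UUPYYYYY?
8! / (5! × 1! × 2!) = 168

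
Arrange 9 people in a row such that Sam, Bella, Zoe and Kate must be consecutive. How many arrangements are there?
Treat the 4 as one block: (9-4+1)! × 4! = 720 × 24 = 17280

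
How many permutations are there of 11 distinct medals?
11! = 39916800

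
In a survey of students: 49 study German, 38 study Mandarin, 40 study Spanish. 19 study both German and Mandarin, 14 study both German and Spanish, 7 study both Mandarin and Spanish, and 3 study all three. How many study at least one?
|A∪B∪C| = 49+38+40-19-14-7+3 = 90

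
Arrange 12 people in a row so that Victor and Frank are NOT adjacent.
Total - adjacent = 12! - (12-1)!×2 = 479001600 - 79833600 = 399168000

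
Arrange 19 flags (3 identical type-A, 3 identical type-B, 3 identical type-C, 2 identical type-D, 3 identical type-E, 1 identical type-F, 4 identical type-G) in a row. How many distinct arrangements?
19! / (3! × 3! × 3! × 2! × 3! × 1! × 4!) = 1955457504000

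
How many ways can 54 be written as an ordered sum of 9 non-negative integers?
C(54+9-1, 9-1) = C(62, 8) = 3381098545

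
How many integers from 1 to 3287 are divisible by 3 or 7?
⌊3287/3⌋ + ⌊3287/7⌋ - ⌊3287/21⌋ = 1095 + 469 - 156 = 1408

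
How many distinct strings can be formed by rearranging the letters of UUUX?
4! / (3! × 1!) = 4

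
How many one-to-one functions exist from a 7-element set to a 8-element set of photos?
P(8,7) = 8!/(8-7)! = 40320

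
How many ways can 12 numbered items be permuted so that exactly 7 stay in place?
Choose the 7 fixed points C(12,7) = 792, derange the rest: !5 = Σ_{j=0}^{5} (-1)^j·5!/j! = 120 - 120 + 60 - 20 + 5 - 1 = 44. Product = 792 × 44 = 34848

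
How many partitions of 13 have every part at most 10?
Let r_j(i) = number of partitions of i into parts ≤ j, for i = 0..13. r_1(i) = 1 for all i; r_j(i) = r_{j-1}(i) + r_j(i-j). Rows j = 2..10: ≤2: 1 1 2 2 3 3 4 4 5 5 6 6 7 7; ≤3: 1 1 2 3 4 5 7 8 10 12 14 16 19 21; ≤4: 1 1 2 3 5 6 9 11 15 18 23 27 34 39; ≤5: 1 1 2 3 5 7 10 13 18 23 30 37 47 57; ≤6: 1 1 2 3 5 7 11 14 20 26 35 44 58 71; ≤7: 1 1 2 3 5 7 11 15 21 28 38 49 65 82; ≤8: 1 1 2 3 5 7 11 15 22 29 40 52 70 89; ≤9: 1 1 2 3 5 7 11 15 22 30 41 54 73 94; ≤10: 1 1 2 3 5 7 11 15 22 30 42 55 75 97. r_10(13) = 97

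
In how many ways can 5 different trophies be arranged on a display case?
5! = 120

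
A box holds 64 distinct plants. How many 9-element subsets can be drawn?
C(64,9) = 64!/(9!×55!) = 27540584512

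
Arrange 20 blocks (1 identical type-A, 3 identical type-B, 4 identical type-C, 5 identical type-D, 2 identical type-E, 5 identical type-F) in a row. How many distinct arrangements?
20! / (1! × 3! × 4! × 5! × 2! × 5!) = 586637251200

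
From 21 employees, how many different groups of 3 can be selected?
C(21,3) = 21!/(3!×18!) = 1330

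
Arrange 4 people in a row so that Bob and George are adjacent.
Treat as block: (4-1)! × 2! = 6 × 2 = 12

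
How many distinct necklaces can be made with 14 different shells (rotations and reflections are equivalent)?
(14-1)!/2 = 6227020800/2 = 3113510400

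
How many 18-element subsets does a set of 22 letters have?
C(22,18) = 22!/(18!×4!) = 7315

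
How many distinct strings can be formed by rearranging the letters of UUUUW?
5! / (1! × 4!) = 5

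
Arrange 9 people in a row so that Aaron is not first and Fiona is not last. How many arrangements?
By inclusion-exclusion: 9! - 2×(9-1)! + (9-2)! = 362880 - 80640 + 5040 = 287280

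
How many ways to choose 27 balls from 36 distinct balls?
C(36,27) = 36!/(27!×9!) = 94143280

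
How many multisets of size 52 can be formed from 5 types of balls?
C(52+5-1, 5-1) = C(56, 4) = 367290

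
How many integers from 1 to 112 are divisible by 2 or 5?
⌊112/2⌋ + ⌊112/5⌋ - ⌊112/10⌋ = 56 + 22 - 11 = 67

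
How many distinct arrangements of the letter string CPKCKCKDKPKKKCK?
15! / (1! × 2! × 8! × 4!) = 675675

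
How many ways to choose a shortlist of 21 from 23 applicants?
C(23,21) = 23!/(21!×2!) = 253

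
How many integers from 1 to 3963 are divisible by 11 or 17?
⌊3963/11⌋ + ⌊3963/17⌋ - ⌊3963/187⌋ = 360 + 233 - 21 = 572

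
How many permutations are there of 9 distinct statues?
9! = 362880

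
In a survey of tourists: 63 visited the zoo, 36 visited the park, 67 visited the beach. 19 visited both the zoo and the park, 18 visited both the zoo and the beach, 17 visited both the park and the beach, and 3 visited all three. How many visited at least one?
|A∪B∪C| = 63+36+67-19-18-17+3 = 115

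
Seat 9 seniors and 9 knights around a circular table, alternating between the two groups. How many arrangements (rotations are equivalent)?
Fix one of the seniors: (9-1)! ways for the remaining seniors, × 9! ways for the knights = 40320 × 362880 = 14631321600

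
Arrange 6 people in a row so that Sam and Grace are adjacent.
Treat as block: (6-1)! × 2! = 120 × 2 = 240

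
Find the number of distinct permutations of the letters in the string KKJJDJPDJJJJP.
13! / (2! × 2! × 2! × 7!) = 154440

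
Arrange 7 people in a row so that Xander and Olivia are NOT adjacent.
Total - adjacent = 7! - (7-1)!×2 = 5040 - 1440 = 3600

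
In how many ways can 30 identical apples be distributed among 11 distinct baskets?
C(30+11-1, 11-1) = C(40, 10) = 847660528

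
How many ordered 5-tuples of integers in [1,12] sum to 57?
Coefficient of x^57 in (x + x² + ... + x^12)^5. By inclusion-exclusion on dice exceeding 12: Σ_j (-1)^j C(5,j)·C(57-1-12j, 4) = C(5,0)·C(56,4) - C(5,1)·C(44,4) + C(5,2)·C(32,4) - C(5,3)·C(20,4) + C(5,4)·C(8,4) = 1·367290 - 5·135751 + 10·35960 - 10·4845 + 5·70 = 35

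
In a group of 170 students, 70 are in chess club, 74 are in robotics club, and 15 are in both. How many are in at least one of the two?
|A∪B| = |A| + |B| - |A∩B| = 70 + 74 - 15 = 129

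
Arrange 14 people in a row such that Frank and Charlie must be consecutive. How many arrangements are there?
Treat the 2 as one block: (14-2+1)! × 2! = 6227020800 × 2 = 12454041600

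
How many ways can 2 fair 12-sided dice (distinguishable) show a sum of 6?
Coefficient of x^6 in (x + x² + ... + x^12)^2. By inclusion-exclusion on dice exceeding 12: Σ_j (-1)^j C(2,j)·C(6-1-12j, 1) = C(2,0)·C(5,1) = 1·5 = 5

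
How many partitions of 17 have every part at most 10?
Let r_j(i) = number of partitions of i into parts ≤ j, for i = 0..17. r_1(i) = 1 for all i; r_j(i) = r_{j-1}(i) + r_j(i-j). Rows j = 2..10: ≤2: 1 1 2 2 3 3 4 4 5 5 6 6 7 7 8 8 9 9; ≤3: 1 1 2 3 4 5 7 8 10 12 14 16 19 21 24 27 30 33; ≤4: 1 1 2 3 5 6 9 11 15 18 23 27 34 39 47 54 64 72; ≤5: 1 1 2 3 5 7 10 13 18 23 30 37 47 57 70 84 101 119; ≤6: 1 1 2 3 5 7 11 14 20 26 35 44 58 71 90 110 136 163; ≤7: 1 1 2 3 5 7 11 15 21 28 38 49 65 82 105 131 164 201; ≤8: 1 1 2 3 5 7 11 15 22 29 40 52 70 89 116 146 186 230; ≤9: 1 1 2 3 5 7 11 15 22 30 41 54 73 94 123 157 201 252; ≤10: 1 1 2 3 5 7 11 15 22 30 42 55 75 97 128 164 212 267. r_10(17) = 267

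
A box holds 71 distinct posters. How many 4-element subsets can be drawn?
C(71,4) = 71!/(4!×67!) = 971635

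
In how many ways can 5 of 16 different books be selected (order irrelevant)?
C(16,5) = 16!/(5!×11!) = 4368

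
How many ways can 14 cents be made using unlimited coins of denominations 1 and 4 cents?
Coefficient of x^14 in 1/(1-x^1) · 1/(1-x^4). Use j coins of 4 for j = 0..⌊14/4⌋ = 3, the rest in 1s: 3 + 1 = 4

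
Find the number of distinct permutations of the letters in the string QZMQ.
4! / (1! × 2! × 1!) = 12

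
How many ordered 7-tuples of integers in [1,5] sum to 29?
Coefficient of x^29 in (x + x² + ... + x^5)^7. By inclusion-exclusion on dice exceeding 5: Σ_j (-1)^j C(7,j)·C(29-1-5j, 6) = C(7,0)·C(28,6) - C(7,1)·C(23,6) + C(7,2)·C(18,6) - C(7,3)·C(13,6) + C(7,4)·C(8,6) = 1·376740 - 7·100947 + 21·18564 - 35·1716 + 35·28 = 875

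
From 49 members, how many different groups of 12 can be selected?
C(49,12) = 49!/(12!×37!) = 92263734836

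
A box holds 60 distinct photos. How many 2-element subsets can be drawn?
C(60,2) = 60!/(2!×58!) = 1770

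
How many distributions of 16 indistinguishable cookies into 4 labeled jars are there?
C(16+4-1, 4-1) = C(19, 3) = 969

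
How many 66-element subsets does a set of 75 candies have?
C(75,66) = 75!/(66!×9!) = 125595622175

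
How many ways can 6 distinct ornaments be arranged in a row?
6! = 720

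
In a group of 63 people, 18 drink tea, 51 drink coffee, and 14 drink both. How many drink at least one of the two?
|A∪B| = |A| + |B| - |A∩B| = 18 + 51 - 14 = 55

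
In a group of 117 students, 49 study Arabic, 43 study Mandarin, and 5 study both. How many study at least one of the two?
|A∪B| = |A| + |B| - |A∩B| = 49 + 43 - 5 = 87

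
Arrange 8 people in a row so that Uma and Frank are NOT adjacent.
Total - adjacent = 8! - (8-1)!×2 = 40320 - 10080 = 30240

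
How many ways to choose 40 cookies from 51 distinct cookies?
C(51,40) = 51!/(40!×11!) = 47626016970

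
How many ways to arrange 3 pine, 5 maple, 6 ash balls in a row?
14! / (3! × 5! × 6!) = 168168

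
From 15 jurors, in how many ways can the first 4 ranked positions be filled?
P(15,4) = 15!/(15-4)! = 32760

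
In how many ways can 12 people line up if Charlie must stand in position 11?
Fix one position: (12-1)! = 39916800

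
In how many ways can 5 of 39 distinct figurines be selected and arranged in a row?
P(39,5) = 39!/(39-5)! = 69090840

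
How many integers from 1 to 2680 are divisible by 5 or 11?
⌊2680/5⌋ + ⌊2680/11⌋ - ⌊2680/55⌋ = 536 + 243 - 48 = 731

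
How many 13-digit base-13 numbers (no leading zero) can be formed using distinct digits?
First digit: 12 choices (nonzero). Then descending: 12 × 12 × 11 × 10 × 9 × 8 × 7 × 6 × 5 × 4 × 3 × 2 × 1 = 5748019200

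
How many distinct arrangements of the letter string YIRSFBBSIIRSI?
13! / (3! × 4! × 2! × 2! × 1! × 1!) = 10810800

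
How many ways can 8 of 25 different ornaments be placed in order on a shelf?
P(25,8) = 25!/(25-8)! = 43609104000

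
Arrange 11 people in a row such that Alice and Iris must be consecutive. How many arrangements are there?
Treat the 2 as one block: (11-2+1)! × 2! = 3628800 × 2 = 7257600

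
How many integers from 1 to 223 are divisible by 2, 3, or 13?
⌊223/2⌋+⌊223/3⌋+⌊223/13⌋ - ⌊223/6⌋-⌊223/26⌋-⌊223/39⌋ + ⌊223/78⌋ = 111+74+17 - 37-8-5 + 2 = 154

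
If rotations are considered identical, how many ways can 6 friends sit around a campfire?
Circular: fix one position, arrange the rest. (6-1)! = 120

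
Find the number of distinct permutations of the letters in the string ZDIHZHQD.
8! / (1! × 2! × 2! × 1! × 2!) = 5040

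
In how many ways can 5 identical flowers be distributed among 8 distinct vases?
C(5+8-1, 8-1) = C(12, 7) = 792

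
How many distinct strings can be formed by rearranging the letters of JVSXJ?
5! / (2! × 1! × 1! × 1!) = 60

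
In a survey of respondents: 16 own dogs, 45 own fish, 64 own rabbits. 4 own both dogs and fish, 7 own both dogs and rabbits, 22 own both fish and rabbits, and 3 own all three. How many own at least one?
|A∪B∪C| = 16+45+64-4-7-22+3 = 95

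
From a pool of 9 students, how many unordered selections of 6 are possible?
C(9,6) = 9!/(6!×3!) = 84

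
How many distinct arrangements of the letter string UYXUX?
5! / (2! × 1! × 2!) = 30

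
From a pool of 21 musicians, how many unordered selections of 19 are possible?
C(21,19) = 21!/(19!×2!) = 210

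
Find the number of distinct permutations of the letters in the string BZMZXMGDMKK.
11! / (2! × 3! × 1! × 1! × 1! × 2! × 1!) = 1663200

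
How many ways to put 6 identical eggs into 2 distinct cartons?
C(6+2-1, 2-1) = C(7, 1) = 7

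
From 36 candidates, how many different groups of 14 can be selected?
C(36,14) = 36!/(14!×22!) = 3796297200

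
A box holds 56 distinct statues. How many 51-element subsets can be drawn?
C(56,51) = 56!/(51!×5!) = 3819816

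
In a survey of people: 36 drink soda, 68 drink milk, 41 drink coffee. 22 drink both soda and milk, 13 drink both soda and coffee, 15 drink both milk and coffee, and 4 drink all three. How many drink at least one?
|A∪B∪C| = 36+68+41-22-13-15+4 = 99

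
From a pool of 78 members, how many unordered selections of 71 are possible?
C(78,71) = 78!/(71!×7!) = 2641902120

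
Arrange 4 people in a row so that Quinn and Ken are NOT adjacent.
Total - adjacent = 4! - (4-1)!×2 = 24 - 12 = 12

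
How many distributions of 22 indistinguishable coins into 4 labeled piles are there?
C(22+4-1, 4-1) = C(25, 3) = 2300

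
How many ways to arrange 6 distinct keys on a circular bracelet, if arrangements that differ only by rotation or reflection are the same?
(6-1)!/2 = 120/2 = 60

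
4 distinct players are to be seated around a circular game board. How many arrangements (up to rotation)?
Circular: fix one position, arrange the rest. (4-1)! = 6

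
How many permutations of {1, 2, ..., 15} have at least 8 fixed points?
Exactly j fixed points: C(15,j)·!(15-j); sum over j ≥ 8 (derangement numbers via !m = (m-1)·(!(m-1) + !(m-2)): !0..!7 = 1, 0, 1, 2, 9, 44, 265, 1854). Σ_{j=8}^{15} C(15,j)·!(15-j) = C(15,8)·!7 + C(15,9)·!6 + C(15,10)·!5 + C(15,11)·!4 + C(15,12)·!3 + C(15,13)·!2 + C(15,14)·!1 + C(15,15)·!0 = 6435·1854 + 5005·265 + 3003·44 + 1365·9 + 455·2 + 105·1 + 15·0 + 1·1 = 13402248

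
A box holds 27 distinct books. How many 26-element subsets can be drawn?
C(27,26) = 27!/(26!×1!) = 27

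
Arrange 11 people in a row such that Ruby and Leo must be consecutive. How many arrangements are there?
Treat the 2 as one block: (11-2+1)! × 2! = 3628800 × 2 = 7257600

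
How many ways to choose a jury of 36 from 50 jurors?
C(50,36) = 50!/(36!×14!) = 937845656300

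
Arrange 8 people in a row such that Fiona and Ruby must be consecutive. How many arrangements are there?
Treat the 2 as one block: (8-2+1)! × 2! = 5040 × 2 = 10080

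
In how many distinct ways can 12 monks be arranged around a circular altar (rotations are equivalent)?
Circular: fix one position, arrange the rest. (12-1)! = 39916800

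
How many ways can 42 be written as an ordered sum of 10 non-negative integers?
C(42+10-1, 10-1) = C(51, 9) = 3042312350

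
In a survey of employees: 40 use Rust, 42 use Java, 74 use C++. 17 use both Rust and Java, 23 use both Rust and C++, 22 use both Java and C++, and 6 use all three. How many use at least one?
|A∪B∪C| = 40+42+74-17-23-22+6 = 100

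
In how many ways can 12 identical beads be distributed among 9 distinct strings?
C(12+9-1, 9-1) = C(20, 8) = 125970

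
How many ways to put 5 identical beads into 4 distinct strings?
C(5+4-1, 4-1) = C(8, 3) = 56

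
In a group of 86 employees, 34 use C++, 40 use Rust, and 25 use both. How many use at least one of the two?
|A∪B| = |A| + |B| - |A∩B| = 34 + 40 - 25 = 49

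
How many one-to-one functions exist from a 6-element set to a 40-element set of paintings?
P(40,6) = 40!/(40-6)! = 2763633600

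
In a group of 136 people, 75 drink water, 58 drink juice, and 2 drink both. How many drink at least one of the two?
|A∪B| = |A| + |B| - |A∩B| = 75 + 58 - 2 = 131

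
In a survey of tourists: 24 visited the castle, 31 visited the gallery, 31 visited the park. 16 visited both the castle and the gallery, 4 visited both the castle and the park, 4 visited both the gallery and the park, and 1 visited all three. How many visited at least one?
|A∪B∪C| = 24+31+31-16-4-4+1 = 63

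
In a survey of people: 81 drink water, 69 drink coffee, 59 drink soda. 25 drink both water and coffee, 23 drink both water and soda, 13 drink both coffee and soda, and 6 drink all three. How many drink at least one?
|A∪B∪C| = 81+69+59-25-23-13+6 = 154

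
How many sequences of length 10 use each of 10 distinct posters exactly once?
10! = 3628800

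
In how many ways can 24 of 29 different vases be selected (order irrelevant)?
C(29,24) = 29!/(24!×5!) = 118755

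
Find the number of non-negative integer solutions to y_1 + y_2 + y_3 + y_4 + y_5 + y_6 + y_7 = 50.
C(50+7-1, 7-1) = C(56, 6) = 32468436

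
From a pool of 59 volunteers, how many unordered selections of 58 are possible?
C(59,58) = 59!/(58!×1!) = 59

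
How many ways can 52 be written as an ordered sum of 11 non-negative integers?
C(52+11-1, 11-1) = C(62, 10) = 107518933731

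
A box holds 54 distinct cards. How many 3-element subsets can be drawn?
C(54,3) = 54!/(3!×51!) = 24804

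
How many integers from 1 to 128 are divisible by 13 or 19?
⌊128/13⌋ + ⌊128/19⌋ - ⌊128/247⌋ = 9 + 6 - 0 = 15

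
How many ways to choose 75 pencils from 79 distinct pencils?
C(79,75) = 79!/(75!×4!) = 1502501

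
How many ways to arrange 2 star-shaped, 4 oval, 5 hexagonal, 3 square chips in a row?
14! / (2! × 4! × 5! × 3!) = 2522520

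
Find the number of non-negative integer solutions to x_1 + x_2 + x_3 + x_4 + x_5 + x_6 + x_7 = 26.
C(26+7-1, 7-1) = C(32, 6) = 906192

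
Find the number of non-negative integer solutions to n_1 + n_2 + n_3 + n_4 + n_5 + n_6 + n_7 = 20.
C(20+7-1, 7-1) = C(26, 6) = 230230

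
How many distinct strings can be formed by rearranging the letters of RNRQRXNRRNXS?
12! / (5! × 2! × 1! × 3! × 1!) = 332640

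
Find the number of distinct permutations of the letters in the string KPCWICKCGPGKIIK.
15! / (3! × 3! × 2! × 1! × 2! × 4!) = 378378000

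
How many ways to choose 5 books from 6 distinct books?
C(6,5) = 6!/(5!×1!) = 6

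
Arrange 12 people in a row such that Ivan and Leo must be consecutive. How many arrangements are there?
Treat the 2 as one block: (12-2+1)! × 2! = 39916800 × 2 = 79833600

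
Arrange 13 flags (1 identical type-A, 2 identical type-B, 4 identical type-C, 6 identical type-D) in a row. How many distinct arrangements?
13! / (1! × 2! × 4! × 6!) = 180180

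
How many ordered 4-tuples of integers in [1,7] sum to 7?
Coefficient of x^7 in (x + x² + ... + x^7)^4. By inclusion-exclusion on dice exceeding 7: Σ_j (-1)^j C(4,j)·C(7-1-7j, 3) = C(4,0)·C(6,3) = 1·20 = 20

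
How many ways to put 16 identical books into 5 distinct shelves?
C(16+5-1, 5-1) = C(20, 4) = 4845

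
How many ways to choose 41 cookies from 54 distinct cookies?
C(54,41) = 54!/(41!×13!) = 1108176102180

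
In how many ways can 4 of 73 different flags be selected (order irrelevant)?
C(73,4) = 73!/(4!×69!) = 1088430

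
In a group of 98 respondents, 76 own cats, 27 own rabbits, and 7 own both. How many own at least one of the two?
|A∪B| = |A| + |B| - |A∩B| = 76 + 27 - 7 = 96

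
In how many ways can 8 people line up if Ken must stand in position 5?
Fix one position: (8-1)! = 5040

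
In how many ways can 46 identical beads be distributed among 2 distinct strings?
C(46+2-1, 2-1) = C(47, 1) = 47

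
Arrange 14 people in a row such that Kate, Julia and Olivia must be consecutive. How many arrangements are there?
Treat the 3 as one block: (14-3+1)! × 3! = 479001600 × 6 = 2874009600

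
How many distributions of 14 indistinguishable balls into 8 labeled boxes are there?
C(14+8-1, 8-1) = C(21, 7) = 116280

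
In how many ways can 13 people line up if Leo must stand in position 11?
Fix one position: (13-1)! = 479001600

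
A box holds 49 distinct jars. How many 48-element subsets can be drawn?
C(49,48) = 49!/(48!×1!) = 49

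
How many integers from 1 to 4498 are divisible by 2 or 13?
⌊4498/2⌋ + ⌊4498/13⌋ - ⌊4498/26⌋ = 2249 + 346 - 173 = 2422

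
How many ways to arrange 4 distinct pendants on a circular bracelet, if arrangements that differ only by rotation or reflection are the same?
(4-1)!/2 = 6/2 = 3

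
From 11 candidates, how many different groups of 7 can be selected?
C(11,7) = 11!/(7!×4!) = 330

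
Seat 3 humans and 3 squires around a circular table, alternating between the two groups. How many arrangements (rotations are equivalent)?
Fix one of the humans: (3-1)! ways for the remaining humans, × 3! ways for the squires = 2 × 6 = 12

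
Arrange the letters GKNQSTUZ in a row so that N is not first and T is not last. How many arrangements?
By inclusion-exclusion: 8! - 2×(8-1)! + (8-2)! = 40320 - 10080 + 720 = 30960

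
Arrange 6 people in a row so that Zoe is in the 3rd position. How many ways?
Fix one position: (6-1)! = 120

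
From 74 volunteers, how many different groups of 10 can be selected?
C(74,10) = 74!/(10!×64!) = 718406958841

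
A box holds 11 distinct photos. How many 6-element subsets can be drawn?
C(11,6) = 11!/(6!×5!) = 462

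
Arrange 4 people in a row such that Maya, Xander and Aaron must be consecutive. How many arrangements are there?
Treat the 3 as one block: (4-3+1)! × 3! = 2 × 6 = 12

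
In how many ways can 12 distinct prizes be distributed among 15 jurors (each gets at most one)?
P(15,12) = 15!/(15-12)! = 217945728000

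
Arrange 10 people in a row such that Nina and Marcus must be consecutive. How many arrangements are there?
Treat the 2 as one block: (10-2+1)! × 2! = 362880 × 2 = 725760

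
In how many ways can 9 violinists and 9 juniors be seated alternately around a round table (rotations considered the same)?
Fix one of the violinists: (9-1)! ways for the remaining violinists, × 9! ways for the juniors = 40320 × 362880 = 14631321600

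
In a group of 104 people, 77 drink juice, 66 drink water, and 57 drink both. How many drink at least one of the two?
|A∪B| = |A| + |B| - |A∩B| = 77 + 66 - 57 = 86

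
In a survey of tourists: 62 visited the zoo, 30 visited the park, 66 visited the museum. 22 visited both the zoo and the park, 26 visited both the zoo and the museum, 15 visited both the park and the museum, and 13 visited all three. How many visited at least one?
|A∪B∪C| = 62+30+66-22-26-15+13 = 108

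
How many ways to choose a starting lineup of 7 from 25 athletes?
C(25,7) = 25!/(7!×18!) = 480700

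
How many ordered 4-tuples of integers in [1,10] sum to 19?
Coefficient of x^19 in (x + x² + ... + x^10)^4. By inclusion-exclusion on dice exceeding 10: Σ_j (-1)^j C(4,j)·C(19-1-10j, 3) = C(4,0)·C(18,3) - C(4,1)·C(8,3) = 1·816 - 4·56 = 592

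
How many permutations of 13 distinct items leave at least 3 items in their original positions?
Exactly j fixed points: C(13,j)·!(13-j); sum over j ≥ 3 (derangement numbers via !m = (m-1)·(!(m-1) + !(m-2)): !0..!10 = 1, 0, 1, 2, 9, 44, 265, 1854, 14833, 133496, 1334961). Σ_{j=3}^{13} C(13,j)·!(13-j) = C(13,3)·!10 + C(13,4)·!9 + C(13,5)·!8 + C(13,6)·!7 + C(13,7)·!6 + C(13,8)·!5 + C(13,9)·!4 + C(13,10)·!3 + C(13,11)·!2 + C(13,12)·!1 + C(13,13)·!0 = 286·1334961 + 715·133496 + 1287·14833 + 1716·1854 + 1716·265 + 1287·44 + 715·9 + 286·2 + 78·1 + 13·0 + 1·1 = 500038475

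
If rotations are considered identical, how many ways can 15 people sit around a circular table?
Circular: fix one position, arrange the rest. (15-1)! = 87178291200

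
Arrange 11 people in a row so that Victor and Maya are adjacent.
Treat as block: (11-1)! × 2! = 3628800 × 2 = 7257600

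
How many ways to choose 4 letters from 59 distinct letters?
C(59,4) = 59!/(4!×55!) = 455126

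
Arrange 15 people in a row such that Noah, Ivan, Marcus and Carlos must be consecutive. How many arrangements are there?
Treat the 4 as one block: (15-4+1)! × 4! = 479001600 × 24 = 11496038400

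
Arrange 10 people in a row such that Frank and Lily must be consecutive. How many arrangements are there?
Treat the 2 as one block: (10-2+1)! × 2! = 362880 × 2 = 725760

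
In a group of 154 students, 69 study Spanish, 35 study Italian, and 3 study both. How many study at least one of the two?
|A∪B| = |A| + |B| - |A∩B| = 69 + 35 - 3 = 101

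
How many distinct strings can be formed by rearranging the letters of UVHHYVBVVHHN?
12! / (1! × 1! × 1! × 4! × 1! × 4!) = 831600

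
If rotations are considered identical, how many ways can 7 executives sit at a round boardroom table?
Circular: fix one position, arrange the rest. (7-1)! = 720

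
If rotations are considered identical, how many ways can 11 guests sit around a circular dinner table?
Circular: fix one position, arrange the rest. (11-1)! = 3628800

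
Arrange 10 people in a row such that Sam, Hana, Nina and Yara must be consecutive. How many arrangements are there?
Treat the 4 as one block: (10-4+1)! × 4! = 5040 × 24 = 120960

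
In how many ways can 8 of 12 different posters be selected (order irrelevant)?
C(12,8) = 12!/(8!×4!) = 495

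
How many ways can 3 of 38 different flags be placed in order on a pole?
P(38,3) = 38!/(38-3)! = 50616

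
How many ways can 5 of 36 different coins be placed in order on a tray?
P(36,5) = 36!/(36-5)! = 45239040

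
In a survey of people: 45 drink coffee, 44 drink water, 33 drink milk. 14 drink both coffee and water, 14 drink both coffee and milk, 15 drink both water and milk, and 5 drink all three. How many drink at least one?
|A∪B∪C| = 45+44+33-14-14-15+5 = 84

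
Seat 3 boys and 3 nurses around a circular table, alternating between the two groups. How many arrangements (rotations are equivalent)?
Fix one of the boys: (3-1)! ways for the remaining boys, × 3! ways for the nurses = 2 × 6 = 12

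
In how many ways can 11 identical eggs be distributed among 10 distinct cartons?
C(11+10-1, 10-1) = C(20, 9) = 167960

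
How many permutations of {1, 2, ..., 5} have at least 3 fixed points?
Exactly j fixed points: C(5,j)·!(5-j); sum over j ≥ 3 (derangement numbers via !m = (m-1)·(!(m-1) + !(m-2)): !0..!2 = 1, 0, 1). Σ_{j=3}^{5} C(5,j)·!(5-j) = C(5,3)·!2 + C(5,4)·!1 + C(5,5)·!0 = 10·1 + 5·0 + 1·1 = 11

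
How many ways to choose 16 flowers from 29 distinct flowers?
C(29,16) = 29!/(16!×13!) = 67863915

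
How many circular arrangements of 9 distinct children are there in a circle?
Circular: fix one position, arrange the rest. (9-1)! = 40320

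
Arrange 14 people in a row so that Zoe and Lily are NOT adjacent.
Total - adjacent = 14! - (14-1)!×2 = 87178291200 - 12454041600 = 74724249600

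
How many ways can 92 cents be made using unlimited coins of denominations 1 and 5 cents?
Coefficient of x^92 in 1/(1-x^1) · 1/(1-x^5). Use j coins of 5 for j = 0..⌊92/5⌋ = 18, the rest in 1s: 18 + 1 = 19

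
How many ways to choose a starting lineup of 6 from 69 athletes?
C(69,6) = 69!/(6!×63!) = 119877472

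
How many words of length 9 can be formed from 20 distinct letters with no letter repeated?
P(20,9) = 20!/(20-9)! = 60949324800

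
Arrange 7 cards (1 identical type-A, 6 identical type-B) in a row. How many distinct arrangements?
7! / (1! × 6!) = 7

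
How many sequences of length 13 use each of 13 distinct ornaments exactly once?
13! = 6227020800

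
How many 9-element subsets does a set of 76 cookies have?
C(76,9) = 76!/(9!×67!) = 142466675900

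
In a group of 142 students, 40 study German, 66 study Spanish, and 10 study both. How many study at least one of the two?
|A∪B| = |A| + |B| - |A∩B| = 40 + 66 - 10 = 96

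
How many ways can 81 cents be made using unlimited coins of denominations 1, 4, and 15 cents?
Coefficient of x^81 in 1/(1-x^1) · 1/(1-x^4) · 1/(1-x^15). Case on j = number of 15-cent coins (j = 0..5); remainder r = 81 - 15j is made from {1,4} in ⌊r/4⌋+1 ways. r = 81, 66, 51, 36, 21, 6 → 21 + 17 + 13 + 10 + 6 + 2 = 69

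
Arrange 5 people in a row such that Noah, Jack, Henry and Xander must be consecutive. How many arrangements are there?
Treat the 4 as one block: (5-4+1)! × 4! = 2 × 24 = 48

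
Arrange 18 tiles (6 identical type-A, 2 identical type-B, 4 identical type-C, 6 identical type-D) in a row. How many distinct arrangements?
18! / (6! × 2! × 4! × 6!) = 257297040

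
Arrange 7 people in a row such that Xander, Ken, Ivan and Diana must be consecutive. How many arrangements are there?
Treat the 4 as one block: (7-4+1)! × 4! = 24 × 24 = 576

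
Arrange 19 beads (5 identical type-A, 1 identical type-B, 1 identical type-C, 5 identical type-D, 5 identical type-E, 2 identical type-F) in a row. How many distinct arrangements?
19! / (5! × 1! × 1! × 5! × 5! × 2!) = 35198235072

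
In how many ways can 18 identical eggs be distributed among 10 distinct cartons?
C(18+10-1, 10-1) = C(27, 9) = 4686825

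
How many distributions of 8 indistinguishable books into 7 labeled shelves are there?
C(8+7-1, 7-1) = C(14, 6) = 3003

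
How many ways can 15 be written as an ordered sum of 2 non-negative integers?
C(15+2-1, 2-1) = C(16, 1) = 16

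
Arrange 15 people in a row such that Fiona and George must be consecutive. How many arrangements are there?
Treat the 2 as one block: (15-2+1)! × 2! = 87178291200 × 2 = 174356582400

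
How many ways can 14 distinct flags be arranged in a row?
14! = 87178291200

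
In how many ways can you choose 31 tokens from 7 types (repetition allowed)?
C(31+7-1, 7-1) = C(37, 6) = 2324784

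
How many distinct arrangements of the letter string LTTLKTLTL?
9! / (4! × 1! × 4!) = 630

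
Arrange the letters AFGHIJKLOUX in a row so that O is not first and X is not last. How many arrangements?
By inclusion-exclusion: 11! - 2×(11-1)! + (11-2)! = 39916800 - 7257600 + 362880 = 33022080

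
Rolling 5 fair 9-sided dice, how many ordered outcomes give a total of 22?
Coefficient of x^22 in (x + x² + ... + x^9)^5. By inclusion-exclusion on dice exceeding 9: Σ_j (-1)^j C(5,j)·C(22-1-9j, 4) = C(5,0)·C(21,4) - C(5,1)·C(12,4) = 1·5985 - 5·495 = 3510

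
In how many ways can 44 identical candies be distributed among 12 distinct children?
C(44+12-1, 12-1) = C(55, 11) = 119653565850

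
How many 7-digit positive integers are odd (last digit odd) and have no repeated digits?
Last∈{1,3,5,7,9}. Last=0: 0. Last nonzero: 5×8×P(8,5) = 268800. Total = 268800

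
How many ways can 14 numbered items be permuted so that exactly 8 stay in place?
Choose the 8 fixed points C(14,8) = 3003, derange the rest: !6 = Σ_{j=0}^{6} (-1)^j·6!/j! = 720 - 720 + 360 - 120 + 30 - 6 + 1 = 265. Product = 3003 × 265 = 795795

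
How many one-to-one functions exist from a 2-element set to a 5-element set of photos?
P(5,2) = 5!/(5-2)! = 20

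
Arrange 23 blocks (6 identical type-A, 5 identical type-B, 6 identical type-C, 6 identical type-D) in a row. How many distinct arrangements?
23! / (6! × 5! × 6! × 6!) = 577185873264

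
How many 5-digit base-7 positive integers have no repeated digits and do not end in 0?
Last digit: 6 nonzero choices. First digit: 5 (nonzero, ≠last). Middle 3: P(5,3) = 60. Total = 1800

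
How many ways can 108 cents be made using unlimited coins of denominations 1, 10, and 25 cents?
Coefficient of x^108 in 1/(1-x^1) · 1/(1-x^10) · 1/(1-x^25). Case on j = number of 25-cent coins (j = 0..4); remainder r = 108 - 25j is made from {1,10} in ⌊r/10⌋+1 ways. r = 108, 83, 58, 33, 8 → 11 + 9 + 6 + 4 + 1 = 31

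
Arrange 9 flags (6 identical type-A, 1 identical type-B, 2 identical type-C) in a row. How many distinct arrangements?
9! / (6! × 1! × 2!) = 252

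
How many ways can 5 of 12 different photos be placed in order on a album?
P(12,5) = 12!/(12-5)! = 95040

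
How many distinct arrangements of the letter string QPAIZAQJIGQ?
11! / (2! × 1! × 3! × 1! × 1! × 1! × 2!) = 1663200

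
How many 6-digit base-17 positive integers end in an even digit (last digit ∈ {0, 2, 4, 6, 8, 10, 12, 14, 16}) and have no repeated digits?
Last∈{0,2,4,6,8,10,12,14,16}. Last=0: 524160. Last nonzero: 8×15×P(15,4) = 3931200. Total = 4455360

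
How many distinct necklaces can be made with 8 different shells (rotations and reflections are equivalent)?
(8-1)!/2 = 5040/2 = 2520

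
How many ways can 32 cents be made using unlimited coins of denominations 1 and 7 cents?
Coefficient of x^32 in 1/(1-x^1) · 1/(1-x^7). Use j coins of 7 for j = 0..⌊32/7⌋ = 4, the rest in 1s: 4 + 1 = 5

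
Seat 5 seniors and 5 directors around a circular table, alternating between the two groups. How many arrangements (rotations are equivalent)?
Fix one of the seniors: (5-1)! ways for the remaining seniors, × 5! ways for the directors = 24 × 120 = 2880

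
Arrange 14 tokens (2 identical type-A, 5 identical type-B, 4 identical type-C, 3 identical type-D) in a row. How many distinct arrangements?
14! / (2! × 5! × 4! × 3!) = 2522520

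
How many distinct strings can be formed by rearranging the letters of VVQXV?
5! / (1! × 3! × 1!) = 20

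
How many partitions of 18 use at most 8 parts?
By conjugation, equals partitions of 18 into parts ≤ 8. Let r_j(i) = number of partitions of i into parts ≤ j, for i = 0..18. r_1(i) = 1 for all i; r_j(i) = r_{j-1}(i) + r_j(i-j). Rows j = 2..8: ≤2: 1 1 2 2 3 3 4 4 5 5 6 6 7 7 8 8 9 9 10; ≤3: 1 1 2 3 4 5 7 8 10 12 14 16 19 21 24 27 30 33 37; ≤4: 1 1 2 3 5 6 9 11 15 18 23 27 34 39 47 54 64 72 84; ≤5: 1 1 2 3 5 7 10 13 18 23 30 37 47 57 70 84 101 119 141; ≤6: 1 1 2 3 5 7 11 14 20 26 35 44 58 71 90 110 136 163 199; ≤7: 1 1 2 3 5 7 11 15 21 28 38 49 65 82 105 131 164 201 248; ≤8: 1 1 2 3 5 7 11 15 22 29 40 52 70 89 116 146 186 230 288. r_8(18) = 288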